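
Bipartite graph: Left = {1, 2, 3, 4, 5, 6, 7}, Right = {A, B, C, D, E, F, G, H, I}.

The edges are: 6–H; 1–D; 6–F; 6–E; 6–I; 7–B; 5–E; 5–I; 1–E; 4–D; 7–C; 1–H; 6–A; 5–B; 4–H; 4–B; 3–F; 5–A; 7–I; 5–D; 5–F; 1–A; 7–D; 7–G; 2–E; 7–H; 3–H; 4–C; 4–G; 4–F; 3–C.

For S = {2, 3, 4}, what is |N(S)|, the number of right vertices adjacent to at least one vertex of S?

7

The union of neighbours of {2, 3, 4} is {B, C, D, E, F, G, H}, which has 7 elements.
Since |N(S)| = 7 ≥ |S| = 3, Hall's condition holds for this subset.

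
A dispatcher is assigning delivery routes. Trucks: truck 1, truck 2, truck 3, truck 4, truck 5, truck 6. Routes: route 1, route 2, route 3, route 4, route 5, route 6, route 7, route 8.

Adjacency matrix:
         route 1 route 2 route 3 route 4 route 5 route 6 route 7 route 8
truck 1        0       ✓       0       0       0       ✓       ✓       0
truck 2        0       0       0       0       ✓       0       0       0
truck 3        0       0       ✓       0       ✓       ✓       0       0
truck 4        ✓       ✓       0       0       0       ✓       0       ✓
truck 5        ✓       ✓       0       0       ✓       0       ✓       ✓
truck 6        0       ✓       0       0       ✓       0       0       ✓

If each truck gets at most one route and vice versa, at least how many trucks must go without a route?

0

For example, pair truck 1-route 7, truck 2-route 5, truck 3-route 3, truck 4-route 6, truck 5-route 8, truck 6-route 2.
All 6 trucks are matched, so no larger matching exists.
That matches 6 of the 6, leaving 0 unmatched; no matching can do better.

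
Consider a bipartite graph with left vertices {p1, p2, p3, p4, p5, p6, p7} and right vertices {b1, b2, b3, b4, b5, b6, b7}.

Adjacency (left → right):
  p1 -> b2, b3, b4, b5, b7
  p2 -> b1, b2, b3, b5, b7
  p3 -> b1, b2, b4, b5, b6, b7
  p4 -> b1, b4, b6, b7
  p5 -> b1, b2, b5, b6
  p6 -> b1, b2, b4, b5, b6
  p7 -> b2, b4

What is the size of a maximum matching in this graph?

For example, pair p1→b7, p2→b3, p3→b1, p4→b6, p5→b5, p6→b2, p7→b4.
This saturates every left vertex, so 7 is the maximum.

7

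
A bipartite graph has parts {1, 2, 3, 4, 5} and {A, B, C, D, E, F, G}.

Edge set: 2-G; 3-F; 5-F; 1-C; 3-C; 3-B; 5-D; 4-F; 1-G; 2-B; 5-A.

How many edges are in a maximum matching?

A valid assignment of size 5: 1→C, 2→G, 3→B, 4→F, 5→D.
All 5 left vertices are matched, so no larger matching exists.

5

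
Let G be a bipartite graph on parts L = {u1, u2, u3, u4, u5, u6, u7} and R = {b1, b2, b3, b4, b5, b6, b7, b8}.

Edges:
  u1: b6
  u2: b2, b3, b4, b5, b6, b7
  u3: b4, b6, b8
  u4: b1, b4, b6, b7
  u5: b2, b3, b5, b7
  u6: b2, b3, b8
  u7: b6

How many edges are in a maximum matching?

For example, pair u1–b6, u2–b5, u3–b8, u4–b4, u5–b7, u6–b3.
The set {u1, u7} has only 1 neighbour ({b6}), so by Hall's theorem at most 6 of the 7 left vertices can be matched.

6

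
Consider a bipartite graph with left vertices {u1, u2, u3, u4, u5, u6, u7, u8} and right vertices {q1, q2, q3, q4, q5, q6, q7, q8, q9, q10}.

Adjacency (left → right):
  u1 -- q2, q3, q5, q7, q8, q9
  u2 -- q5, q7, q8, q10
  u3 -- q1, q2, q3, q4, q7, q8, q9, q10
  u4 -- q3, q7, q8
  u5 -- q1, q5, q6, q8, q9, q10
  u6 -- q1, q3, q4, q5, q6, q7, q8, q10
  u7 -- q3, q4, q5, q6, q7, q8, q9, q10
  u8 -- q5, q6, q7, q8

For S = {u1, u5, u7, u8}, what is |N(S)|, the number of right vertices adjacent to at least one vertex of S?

The union of neighbours of {u1, u5, u7, u8} is {q1, q2, q3, q4, q5, q6, q7, q8, q9, q10}, which has 10 elements.
Since |N(S)| = 10 ≥ |S| = 4, Hall's condition holds for this subset.

10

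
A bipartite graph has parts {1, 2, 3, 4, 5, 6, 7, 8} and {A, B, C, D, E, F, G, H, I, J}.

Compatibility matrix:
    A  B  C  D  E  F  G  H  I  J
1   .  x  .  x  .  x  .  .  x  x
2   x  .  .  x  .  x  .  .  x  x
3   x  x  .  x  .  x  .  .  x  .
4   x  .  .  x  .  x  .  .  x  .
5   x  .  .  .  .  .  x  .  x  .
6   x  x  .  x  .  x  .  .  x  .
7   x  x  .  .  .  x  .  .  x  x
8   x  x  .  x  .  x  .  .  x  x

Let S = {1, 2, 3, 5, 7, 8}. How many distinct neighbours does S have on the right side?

The union of neighbours of {1, 2, 3, 5, 7, 8} is {A, B, D, F, G, I, J}, which has 7 elements.
Since |N(S)| = 7 ≥ |S| = 6, Hall's condition holds for this subset.

7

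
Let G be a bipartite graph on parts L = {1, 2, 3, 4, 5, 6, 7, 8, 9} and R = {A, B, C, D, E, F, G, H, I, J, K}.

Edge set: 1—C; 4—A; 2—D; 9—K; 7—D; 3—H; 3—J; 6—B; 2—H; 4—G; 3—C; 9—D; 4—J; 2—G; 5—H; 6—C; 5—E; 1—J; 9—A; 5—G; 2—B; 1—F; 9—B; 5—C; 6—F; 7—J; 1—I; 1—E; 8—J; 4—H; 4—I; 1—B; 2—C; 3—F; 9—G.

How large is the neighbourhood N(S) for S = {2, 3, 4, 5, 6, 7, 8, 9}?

11

The union of neighbours of {2, 3, 4, 5, 6, 7, 8, 9} is {A, B, C, D, E, F, G, H, I, J, K}, which has 11 elements.
Since |N(S)| = 11 ≥ |S| = 8, Hall's condition holds for this subset.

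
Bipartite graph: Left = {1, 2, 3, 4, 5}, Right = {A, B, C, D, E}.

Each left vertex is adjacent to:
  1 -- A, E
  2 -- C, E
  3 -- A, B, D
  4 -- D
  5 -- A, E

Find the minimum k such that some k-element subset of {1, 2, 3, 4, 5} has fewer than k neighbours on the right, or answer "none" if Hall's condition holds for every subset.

none

A matching saturating every left vertex exists, for instance 1→A, 2→C, 3→B, 4→D, 5→E.
By Hall's marriage theorem, this means |N(S)| ≥ |S| for every subset S, so no violating subset exists.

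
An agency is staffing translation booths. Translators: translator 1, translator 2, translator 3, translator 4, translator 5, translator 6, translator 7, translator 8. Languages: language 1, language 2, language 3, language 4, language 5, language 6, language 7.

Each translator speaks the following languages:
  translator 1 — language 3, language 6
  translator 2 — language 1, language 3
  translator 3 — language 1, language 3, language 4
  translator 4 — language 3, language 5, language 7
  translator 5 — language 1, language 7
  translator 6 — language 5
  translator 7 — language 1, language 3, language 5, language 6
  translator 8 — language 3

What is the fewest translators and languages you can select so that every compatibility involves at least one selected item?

The 6 edges translator 1–language 6, translator 2–language 1, translator 3–language 4, translator 4–language 3, translator 5–language 7, translator 6–language 5 form a matching, so any vertex cover needs at least 6 vertices (one per matched edge).
Conversely {translator 3, language 1, language 3, language 5, language 6, language 7} meets every edge and has exactly 6 vertices, so 6 is optimal.

6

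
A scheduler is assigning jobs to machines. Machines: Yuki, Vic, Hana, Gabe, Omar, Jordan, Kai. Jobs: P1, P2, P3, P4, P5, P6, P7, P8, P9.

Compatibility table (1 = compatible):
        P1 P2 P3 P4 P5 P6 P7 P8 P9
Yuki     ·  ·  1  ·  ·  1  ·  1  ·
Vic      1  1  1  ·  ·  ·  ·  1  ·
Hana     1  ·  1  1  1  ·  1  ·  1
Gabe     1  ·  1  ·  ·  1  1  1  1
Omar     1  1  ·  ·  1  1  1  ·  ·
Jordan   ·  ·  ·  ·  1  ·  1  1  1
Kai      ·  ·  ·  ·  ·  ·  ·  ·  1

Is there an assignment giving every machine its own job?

Yes

One maximum matching: Yuki→P6, Vic→P8, Hana→P7, Gabe→P3, Omar→P1, Jordan→P5, Kai→P9.
Every machine is matched, so this matching saturates all of them.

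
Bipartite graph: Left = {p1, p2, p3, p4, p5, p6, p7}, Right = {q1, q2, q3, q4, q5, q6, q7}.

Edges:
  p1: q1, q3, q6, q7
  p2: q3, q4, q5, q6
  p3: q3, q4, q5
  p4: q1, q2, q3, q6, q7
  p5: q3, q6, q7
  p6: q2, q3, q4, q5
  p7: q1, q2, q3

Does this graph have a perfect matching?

For example, pair p1–q3, p2–q6, p3–q5, p4–q1, p5–q7, p6–q4, p7–q2.
Every left vertex is matched, so this is a perfect matching.

Yes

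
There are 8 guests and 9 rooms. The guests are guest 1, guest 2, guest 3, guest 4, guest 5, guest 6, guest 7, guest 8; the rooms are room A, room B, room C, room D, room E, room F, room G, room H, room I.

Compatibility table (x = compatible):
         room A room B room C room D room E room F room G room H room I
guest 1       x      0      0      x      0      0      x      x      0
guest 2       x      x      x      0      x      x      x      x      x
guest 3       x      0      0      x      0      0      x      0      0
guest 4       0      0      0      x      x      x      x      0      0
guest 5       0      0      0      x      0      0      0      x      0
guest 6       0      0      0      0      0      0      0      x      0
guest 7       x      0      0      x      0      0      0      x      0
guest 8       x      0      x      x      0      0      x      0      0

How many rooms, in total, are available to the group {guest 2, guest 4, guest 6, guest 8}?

9

The union of neighbours of {guest 2, guest 4, guest 6, guest 8} is {room A, room B, room C, room D, room E, room F, room G, room H, room I}, which has 9 elements.
Since |N(S)| = 9 ≥ |S| = 4, Hall's condition holds for this subset.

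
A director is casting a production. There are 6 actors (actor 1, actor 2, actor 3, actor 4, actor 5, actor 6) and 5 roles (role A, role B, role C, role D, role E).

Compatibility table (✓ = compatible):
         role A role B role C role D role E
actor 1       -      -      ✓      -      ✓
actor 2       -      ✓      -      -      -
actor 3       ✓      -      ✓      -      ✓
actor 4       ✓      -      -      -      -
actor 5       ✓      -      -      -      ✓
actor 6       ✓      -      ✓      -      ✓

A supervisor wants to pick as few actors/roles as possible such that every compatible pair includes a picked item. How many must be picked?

The 4 edges actor 1–role C, actor 2–role B, actor 3–role E, actor 4–role A form a matching, so any vertex cover needs at least 4 vertices (one per matched edge).
Conversely {actor 2, role A, role C, role E} meets every edge and has exactly 4 vertices, so 4 is optimal.

4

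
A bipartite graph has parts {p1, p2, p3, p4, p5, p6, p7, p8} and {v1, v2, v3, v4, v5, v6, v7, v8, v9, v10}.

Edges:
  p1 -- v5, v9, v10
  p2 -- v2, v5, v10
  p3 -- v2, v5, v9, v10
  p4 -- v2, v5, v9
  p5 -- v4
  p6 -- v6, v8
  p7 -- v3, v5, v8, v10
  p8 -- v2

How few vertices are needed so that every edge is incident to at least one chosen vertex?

The 7 edges p1–v5, p2–v10, p3–v9, p4–v2, p5–v4, p6–v6, p7–v8 form a matching, so any vertex cover needs at least 7 vertices (one per matched edge).
Conversely {p5, p6, p7, v2, v5, v9, v10} meets every edge and has exactly 7 vertices, so 7 is optimal.

7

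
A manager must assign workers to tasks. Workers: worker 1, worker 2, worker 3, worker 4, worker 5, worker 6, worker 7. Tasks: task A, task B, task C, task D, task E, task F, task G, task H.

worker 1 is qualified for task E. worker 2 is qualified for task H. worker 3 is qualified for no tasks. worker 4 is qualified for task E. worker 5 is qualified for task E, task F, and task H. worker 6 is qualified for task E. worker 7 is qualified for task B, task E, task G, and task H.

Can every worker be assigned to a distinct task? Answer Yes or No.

No

The set {worker 1, worker 3, worker 4, worker 6} has only 1 neighbour ({task E}), so by Hall's theorem at most 4 of the 7 workers can be matched.
Hence no matching covers every worker.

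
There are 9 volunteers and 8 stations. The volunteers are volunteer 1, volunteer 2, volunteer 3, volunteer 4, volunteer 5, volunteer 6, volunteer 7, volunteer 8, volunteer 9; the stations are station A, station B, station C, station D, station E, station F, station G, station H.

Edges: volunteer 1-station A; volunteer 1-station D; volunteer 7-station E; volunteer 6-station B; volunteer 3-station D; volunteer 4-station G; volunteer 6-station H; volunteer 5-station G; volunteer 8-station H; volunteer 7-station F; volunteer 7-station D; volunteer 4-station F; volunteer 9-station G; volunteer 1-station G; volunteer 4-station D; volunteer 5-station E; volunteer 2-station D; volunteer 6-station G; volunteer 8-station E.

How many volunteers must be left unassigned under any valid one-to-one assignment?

A valid assignment of size 7: volunteer 1-station A, volunteer 2-station D, volunteer 4-station G, volunteer 5-station E, volunteer 6-station B, volunteer 7-station F, volunteer 8-station H.
The set {volunteer 2, volunteer 3, volunteer 4, volunteer 5, volunteer 7, volunteer 9} has only 4 neighbours ({station D, station E, station F, station G}), so by Hall's theorem at most 7 of the 9 volunteers can be matched.
That matches 7 of the 9, leaving 2 unmatched; no matching can do better.

2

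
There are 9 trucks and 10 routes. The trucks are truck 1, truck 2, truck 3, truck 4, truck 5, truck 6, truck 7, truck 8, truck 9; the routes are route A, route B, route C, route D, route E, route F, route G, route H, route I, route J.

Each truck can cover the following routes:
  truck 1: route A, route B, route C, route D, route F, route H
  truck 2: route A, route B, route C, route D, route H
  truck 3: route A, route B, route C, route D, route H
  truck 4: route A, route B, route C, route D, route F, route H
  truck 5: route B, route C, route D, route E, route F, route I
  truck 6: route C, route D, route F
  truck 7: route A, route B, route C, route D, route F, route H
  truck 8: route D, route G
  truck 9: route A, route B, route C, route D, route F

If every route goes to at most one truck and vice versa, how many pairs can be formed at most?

8

For example, pair truck 1–route B, truck 2–route C, truck 3–route A, truck 4–route H, truck 5–route E, truck 6–route F, truck 7–route D, truck 8–route G.
The set {truck 1, truck 2, truck 3, truck 4, truck 6, truck 7, truck 9} has only 6 neighbours ({route A, route B, route C, route D, route F, route H}), so by Hall's theorem at most 8 of the 9 trucks can be matched.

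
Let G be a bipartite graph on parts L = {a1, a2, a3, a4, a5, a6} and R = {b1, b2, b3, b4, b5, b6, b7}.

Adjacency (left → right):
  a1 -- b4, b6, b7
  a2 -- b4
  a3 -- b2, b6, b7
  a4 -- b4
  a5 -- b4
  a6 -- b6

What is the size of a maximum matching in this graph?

One maximum matching: a1→b7, a2→b4, a3→b2, a6→b6.
The set {a2, a4, a5} has only 1 neighbour ({b4}), so by Hall's theorem at most 4 of the 6 left vertices can be matched.

4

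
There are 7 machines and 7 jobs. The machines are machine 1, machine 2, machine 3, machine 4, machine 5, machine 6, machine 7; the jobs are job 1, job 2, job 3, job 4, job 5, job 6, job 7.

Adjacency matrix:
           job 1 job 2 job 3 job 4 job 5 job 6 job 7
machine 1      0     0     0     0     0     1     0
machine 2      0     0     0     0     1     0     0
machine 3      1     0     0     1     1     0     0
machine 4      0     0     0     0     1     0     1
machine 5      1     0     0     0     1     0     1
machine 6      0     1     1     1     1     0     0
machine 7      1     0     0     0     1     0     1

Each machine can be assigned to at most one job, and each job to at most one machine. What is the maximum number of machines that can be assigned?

6

One maximum matching: machine 1→job 6, machine 2→job 5, machine 3→job 4, machine 4→job 7, machine 5→job 1, machine 6→job 2.
The set {machine 2, machine 4, machine 5, machine 7} has only 3 neighbours ({job 1, job 5, job 7}), so by Hall's theorem at most 6 of the 7 machines can be matched.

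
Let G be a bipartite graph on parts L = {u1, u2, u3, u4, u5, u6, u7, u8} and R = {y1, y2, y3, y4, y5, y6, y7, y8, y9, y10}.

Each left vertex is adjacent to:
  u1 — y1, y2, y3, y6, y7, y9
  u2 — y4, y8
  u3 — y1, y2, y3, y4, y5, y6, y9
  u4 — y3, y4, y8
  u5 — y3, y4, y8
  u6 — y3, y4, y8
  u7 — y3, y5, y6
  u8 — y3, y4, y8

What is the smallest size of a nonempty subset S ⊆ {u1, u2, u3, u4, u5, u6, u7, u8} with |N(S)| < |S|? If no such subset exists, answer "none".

Take S = {u2, u4, u5, u6}. Its neighbourhood is {y3, y4, y8}, so |N(S)| = 3 < |S| = 4.
Every subset of size less than 4 has at least as many neighbours as members, so 4 is the minimum.

4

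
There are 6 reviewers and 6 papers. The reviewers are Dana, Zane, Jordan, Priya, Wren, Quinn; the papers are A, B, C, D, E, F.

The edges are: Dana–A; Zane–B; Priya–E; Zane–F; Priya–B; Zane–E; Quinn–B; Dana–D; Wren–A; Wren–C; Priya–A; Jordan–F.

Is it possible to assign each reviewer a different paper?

A valid assignment of size 6: Dana→D, Zane→E, Jordan→F, Priya→A, Wren→C, Quinn→B.
All 6 reviewers are covered.

Yes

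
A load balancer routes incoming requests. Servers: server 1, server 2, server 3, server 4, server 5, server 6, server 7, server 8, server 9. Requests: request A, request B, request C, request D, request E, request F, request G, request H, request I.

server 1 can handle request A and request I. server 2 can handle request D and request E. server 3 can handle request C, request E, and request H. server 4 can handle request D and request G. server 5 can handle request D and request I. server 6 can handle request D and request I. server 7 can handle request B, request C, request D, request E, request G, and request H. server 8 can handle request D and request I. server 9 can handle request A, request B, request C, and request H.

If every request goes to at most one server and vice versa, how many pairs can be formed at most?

One maximum matching: server 1-request A, server 2-request E, server 3-request C, server 4-request G, server 5-request D, server 6-request I, server 7-request B, server 9-request H.
The set {server 5, server 6, server 8} has only 2 neighbours ({request D, request I}), so by Hall's theorem at most 8 of the 9 servers can be matched.

8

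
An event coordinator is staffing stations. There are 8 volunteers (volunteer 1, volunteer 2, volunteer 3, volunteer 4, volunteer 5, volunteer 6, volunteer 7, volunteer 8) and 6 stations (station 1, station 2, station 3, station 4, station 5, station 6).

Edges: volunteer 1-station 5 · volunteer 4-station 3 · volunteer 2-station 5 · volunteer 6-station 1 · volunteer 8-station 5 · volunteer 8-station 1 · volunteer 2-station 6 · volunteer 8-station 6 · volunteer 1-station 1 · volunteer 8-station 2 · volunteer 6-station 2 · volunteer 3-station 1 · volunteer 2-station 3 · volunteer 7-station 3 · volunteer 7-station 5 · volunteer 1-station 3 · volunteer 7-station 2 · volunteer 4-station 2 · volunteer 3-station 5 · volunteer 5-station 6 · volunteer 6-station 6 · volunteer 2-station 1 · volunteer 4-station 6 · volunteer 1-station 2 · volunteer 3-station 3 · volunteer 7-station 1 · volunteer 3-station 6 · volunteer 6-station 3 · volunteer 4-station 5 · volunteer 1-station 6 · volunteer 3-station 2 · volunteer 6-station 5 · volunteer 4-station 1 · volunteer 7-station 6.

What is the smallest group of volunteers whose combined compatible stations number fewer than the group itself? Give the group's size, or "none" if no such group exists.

Take S = {volunteer 1, volunteer 2, volunteer 3, volunteer 4, volunteer 5, volunteer 6}. Its neighbourhood is {station 1, station 2, station 3, station 5, station 6}, so |N(S)| = 5 < |S| = 6.
Every subset of size less than 6 has at least as many neighbours as members, so 6 is the minimum.

6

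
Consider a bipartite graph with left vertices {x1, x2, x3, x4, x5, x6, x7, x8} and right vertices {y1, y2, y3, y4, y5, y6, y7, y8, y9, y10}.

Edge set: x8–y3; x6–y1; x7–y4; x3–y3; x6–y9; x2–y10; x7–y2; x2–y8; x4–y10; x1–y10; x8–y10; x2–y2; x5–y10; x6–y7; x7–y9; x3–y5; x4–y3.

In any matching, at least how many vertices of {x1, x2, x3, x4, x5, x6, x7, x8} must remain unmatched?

2

For example, pair x1–y10, x2–y8, x3–y5, x4–y3, x6–y1, x7–y2.
The set {x1, x4, x5, x8} has only 2 neighbours ({y10, y3}), so by Hall's theorem at most 6 of the 8 left vertices can be matched.
That matches 6 of the 8, leaving 2 unmatched; no matching can do better.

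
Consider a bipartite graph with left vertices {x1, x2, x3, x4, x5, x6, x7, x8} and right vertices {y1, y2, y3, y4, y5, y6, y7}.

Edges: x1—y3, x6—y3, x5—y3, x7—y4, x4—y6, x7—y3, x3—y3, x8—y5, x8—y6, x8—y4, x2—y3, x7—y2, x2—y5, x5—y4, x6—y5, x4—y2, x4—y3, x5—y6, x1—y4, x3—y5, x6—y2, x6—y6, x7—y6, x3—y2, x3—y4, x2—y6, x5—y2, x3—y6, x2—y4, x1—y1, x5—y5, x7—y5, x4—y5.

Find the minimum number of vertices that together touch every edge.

6

{x1, y2, y3, y4, y5, y6} is a vertex cover of size 6: every edge has an endpoint in this set.
No smaller cover exists because x1–y1, x2–y4, x3–y6, x4–y5, x5–y2, x6–y3 is a matching of size 6, and a cover must include an endpoint of each of these disjoint edges (König's theorem).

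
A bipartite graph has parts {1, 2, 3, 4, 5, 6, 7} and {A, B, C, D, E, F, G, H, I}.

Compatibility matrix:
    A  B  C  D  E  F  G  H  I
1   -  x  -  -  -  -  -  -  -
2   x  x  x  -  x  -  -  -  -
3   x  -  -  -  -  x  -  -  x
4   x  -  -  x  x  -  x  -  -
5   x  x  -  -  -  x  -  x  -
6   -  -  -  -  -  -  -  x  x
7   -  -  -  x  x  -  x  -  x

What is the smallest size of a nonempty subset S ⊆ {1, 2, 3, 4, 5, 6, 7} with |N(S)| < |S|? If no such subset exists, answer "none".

A matching saturating every left vertex exists, for instance 1→B, 2→C, 3→I, 4→D, 5→F, 6→H, 7→E.
By Hall's marriage theorem, this means |N(S)| ≥ |S| for every subset S, so no violating subset exists.

none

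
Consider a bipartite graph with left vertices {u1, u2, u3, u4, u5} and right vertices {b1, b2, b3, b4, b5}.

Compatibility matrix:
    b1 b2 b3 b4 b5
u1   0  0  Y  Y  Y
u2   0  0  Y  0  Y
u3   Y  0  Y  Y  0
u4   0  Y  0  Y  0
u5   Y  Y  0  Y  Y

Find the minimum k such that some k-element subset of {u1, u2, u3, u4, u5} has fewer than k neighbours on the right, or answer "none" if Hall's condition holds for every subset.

A matching saturating every left vertex exists, for instance u1→b4, u2→b3, u3→b1, u4→b2, u5→b5.
By Hall's marriage theorem, this means |N(S)| ≥ |S| for every subset S, so no violating subset exists.

none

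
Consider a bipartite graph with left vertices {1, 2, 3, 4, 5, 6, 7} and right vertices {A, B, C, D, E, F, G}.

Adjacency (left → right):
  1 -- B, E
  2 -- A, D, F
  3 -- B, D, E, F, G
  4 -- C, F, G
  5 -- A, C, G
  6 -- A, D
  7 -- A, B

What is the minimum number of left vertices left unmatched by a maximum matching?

0

A valid assignment of size 7: 1→E, 2→D, 3→G, 4→F, 5→C, 6→A, 7→B.
All 7 left vertices are matched, so no larger matching exists.
That matches 7 of the 7, leaving 0 unmatched; no matching can do better.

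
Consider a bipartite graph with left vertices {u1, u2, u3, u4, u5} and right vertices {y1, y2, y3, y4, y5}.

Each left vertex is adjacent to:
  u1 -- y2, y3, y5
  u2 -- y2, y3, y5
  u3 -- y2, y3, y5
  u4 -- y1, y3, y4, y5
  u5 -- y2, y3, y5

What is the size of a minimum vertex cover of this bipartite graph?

4

A maximum matching has 4 edges (e.g. u1–y5, u2–y2, u3–y3, u4–y1).
By König's theorem the minimum vertex cover has the same size. One such cover is {u4, y2, y3, y5}.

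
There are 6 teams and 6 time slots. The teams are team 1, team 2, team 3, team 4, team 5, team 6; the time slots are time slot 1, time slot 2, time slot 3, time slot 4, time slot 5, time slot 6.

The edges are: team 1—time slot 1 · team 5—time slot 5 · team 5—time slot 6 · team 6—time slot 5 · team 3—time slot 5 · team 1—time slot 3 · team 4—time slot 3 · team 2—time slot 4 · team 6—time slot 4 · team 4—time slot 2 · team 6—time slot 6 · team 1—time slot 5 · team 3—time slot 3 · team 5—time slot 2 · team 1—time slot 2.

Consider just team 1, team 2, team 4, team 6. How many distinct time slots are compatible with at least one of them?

The union of neighbours of {team 1, team 2, team 4, team 6} is {time slot 1, time slot 2, time slot 3, time slot 4, time slot 5, time slot 6}, which has 6 elements.
Since |N(S)| = 6 ≥ |S| = 4, Hall's condition holds for this subset.

6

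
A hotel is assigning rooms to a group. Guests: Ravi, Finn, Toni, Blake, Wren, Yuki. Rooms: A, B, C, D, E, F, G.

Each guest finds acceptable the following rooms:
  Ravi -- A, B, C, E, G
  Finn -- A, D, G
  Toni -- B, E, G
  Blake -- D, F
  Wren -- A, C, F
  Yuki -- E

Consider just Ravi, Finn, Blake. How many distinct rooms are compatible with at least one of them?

7

The union of neighbours of {Ravi, Finn, Blake} is {A, B, C, D, E, F, G}, which has 7 elements.
Since |N(S)| = 7 ≥ |S| = 3, Hall's condition holds for this subset.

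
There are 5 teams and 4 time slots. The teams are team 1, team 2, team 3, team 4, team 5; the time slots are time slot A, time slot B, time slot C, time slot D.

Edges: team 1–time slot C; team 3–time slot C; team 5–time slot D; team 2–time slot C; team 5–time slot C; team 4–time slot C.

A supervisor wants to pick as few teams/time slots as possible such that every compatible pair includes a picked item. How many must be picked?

{team 5, time slot C} is a vertex cover of size 2: every edge has an endpoint in this set.
No smaller cover exists because team 1–time slot C, team 5–time slot D is a matching of size 2, and a cover must include an endpoint of each of these disjoint edges (König's theorem).

2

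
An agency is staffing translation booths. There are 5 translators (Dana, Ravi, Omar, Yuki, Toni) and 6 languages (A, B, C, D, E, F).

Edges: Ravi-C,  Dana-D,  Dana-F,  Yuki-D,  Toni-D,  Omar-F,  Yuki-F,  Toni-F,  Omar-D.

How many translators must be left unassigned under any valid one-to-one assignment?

One maximum matching: Dana–D, Ravi–C, Omar–F.
The set {Dana, Omar, Yuki, Toni} has only 2 neighbours ({D, F}), so by Hall's theorem at most 3 of the 5 translators can be matched.
That matches 3 of the 5, leaving 2 unmatched; no matching can do better.

2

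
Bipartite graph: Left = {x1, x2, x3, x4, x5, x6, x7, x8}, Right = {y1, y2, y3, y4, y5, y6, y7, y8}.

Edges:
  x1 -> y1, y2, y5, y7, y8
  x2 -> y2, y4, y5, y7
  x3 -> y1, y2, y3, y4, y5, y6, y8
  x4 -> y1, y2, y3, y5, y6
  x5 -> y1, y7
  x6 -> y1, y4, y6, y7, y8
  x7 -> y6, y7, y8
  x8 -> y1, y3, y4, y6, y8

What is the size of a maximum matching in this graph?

One maximum matching: x1-y2, x2-y5, x3-y4, x4-y3, x5-y1, x6-y7, x7-y8, x8-y6.
All 8 left vertices are matched, so no larger matching exists.

8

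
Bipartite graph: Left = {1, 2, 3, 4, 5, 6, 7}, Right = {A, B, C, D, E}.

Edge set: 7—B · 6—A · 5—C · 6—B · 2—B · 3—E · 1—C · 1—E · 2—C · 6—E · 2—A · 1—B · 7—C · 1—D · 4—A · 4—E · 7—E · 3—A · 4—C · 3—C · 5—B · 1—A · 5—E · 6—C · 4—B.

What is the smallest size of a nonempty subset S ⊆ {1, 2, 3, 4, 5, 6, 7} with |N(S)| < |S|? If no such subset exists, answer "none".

5

Take S = {2, 3, 4, 5, 6}. Its neighbourhood is {A, B, C, E}, so |N(S)| = 4 < |S| = 5.
Every subset of size less than 5 has at least as many neighbours as members, so 5 is the minimum.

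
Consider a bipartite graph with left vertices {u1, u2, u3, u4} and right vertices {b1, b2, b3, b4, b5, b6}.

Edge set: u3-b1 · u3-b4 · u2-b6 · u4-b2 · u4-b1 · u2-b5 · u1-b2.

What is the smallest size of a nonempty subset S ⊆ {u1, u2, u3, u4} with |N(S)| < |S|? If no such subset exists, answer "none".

none

A matching saturating every left vertex exists, for instance u1→b2, u2→b5, u3→b4, u4→b1.
By Hall's marriage theorem, this means |N(S)| ≥ |S| for every subset S, so no violating subset exists.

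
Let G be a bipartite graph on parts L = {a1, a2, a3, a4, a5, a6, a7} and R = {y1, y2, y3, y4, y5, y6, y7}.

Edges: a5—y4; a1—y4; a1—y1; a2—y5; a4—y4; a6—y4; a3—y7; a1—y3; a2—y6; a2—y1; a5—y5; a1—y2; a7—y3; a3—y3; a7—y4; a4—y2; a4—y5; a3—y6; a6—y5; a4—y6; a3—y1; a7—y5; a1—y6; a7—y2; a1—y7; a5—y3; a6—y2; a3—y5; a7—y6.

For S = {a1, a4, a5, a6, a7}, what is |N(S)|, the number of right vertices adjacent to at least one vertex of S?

7

The union of neighbours of {a1, a4, a5, a6, a7} is {y1, y2, y3, y4, y5, y6, y7}, which has 7 elements.
Since |N(S)| = 7 ≥ |S| = 5, Hall's condition holds for this subset.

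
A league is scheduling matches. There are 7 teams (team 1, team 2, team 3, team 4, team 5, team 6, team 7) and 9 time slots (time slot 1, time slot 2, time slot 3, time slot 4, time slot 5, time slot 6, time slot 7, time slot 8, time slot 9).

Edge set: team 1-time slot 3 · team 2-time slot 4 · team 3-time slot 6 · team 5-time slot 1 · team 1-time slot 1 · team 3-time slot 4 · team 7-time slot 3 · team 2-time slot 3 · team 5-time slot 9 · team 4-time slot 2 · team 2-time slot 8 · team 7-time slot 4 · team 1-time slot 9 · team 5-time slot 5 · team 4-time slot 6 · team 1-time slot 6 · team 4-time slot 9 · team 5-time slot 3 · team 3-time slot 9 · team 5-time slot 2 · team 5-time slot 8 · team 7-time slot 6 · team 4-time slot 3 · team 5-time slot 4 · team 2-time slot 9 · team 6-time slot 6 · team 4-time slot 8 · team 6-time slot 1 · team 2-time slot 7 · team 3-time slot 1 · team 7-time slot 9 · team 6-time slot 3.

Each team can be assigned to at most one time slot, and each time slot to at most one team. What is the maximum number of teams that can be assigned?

7

For example, pair team 1-time slot 9, team 2-time slot 7, team 3-time slot 4, team 4-time slot 8, team 5-time slot 5, team 6-time slot 6, team 7-time slot 3.
This saturates every team, so 7 is the maximum.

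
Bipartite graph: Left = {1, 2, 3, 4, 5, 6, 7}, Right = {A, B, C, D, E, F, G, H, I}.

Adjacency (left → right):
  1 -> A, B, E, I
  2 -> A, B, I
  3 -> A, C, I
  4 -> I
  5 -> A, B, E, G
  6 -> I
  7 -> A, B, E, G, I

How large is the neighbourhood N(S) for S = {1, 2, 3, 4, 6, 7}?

The union of neighbours of {1, 2, 3, 4, 6, 7} is {A, B, C, E, G, I}, which has 6 elements.
Since |N(S)| = 6 ≥ |S| = 6, Hall's condition holds for this subset.

6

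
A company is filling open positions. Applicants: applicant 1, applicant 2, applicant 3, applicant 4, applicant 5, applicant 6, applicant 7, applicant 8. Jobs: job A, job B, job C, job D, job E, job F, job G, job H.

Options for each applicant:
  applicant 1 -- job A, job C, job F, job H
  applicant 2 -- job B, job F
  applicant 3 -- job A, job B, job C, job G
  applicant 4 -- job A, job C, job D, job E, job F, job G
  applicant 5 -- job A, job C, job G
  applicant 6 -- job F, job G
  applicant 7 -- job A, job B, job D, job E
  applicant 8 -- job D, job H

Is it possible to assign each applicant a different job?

A valid assignment of size 8: applicant 1→job A, applicant 2→job B, applicant 3→job G, applicant 4→job D, applicant 5→job C, applicant 6→job F, applicant 7→job E, applicant 8→job H.
All 8 applicants are covered.

Yes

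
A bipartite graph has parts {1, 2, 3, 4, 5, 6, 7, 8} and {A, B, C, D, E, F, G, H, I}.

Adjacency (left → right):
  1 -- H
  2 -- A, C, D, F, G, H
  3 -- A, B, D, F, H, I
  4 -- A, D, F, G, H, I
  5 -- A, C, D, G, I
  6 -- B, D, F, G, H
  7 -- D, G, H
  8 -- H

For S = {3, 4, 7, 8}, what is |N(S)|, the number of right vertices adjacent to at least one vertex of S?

7

The union of neighbours of {3, 4, 7, 8} is {A, B, D, F, G, H, I}, which has 7 elements.
Since |N(S)| = 7 ≥ |S| = 4, Hall's condition holds for this subset.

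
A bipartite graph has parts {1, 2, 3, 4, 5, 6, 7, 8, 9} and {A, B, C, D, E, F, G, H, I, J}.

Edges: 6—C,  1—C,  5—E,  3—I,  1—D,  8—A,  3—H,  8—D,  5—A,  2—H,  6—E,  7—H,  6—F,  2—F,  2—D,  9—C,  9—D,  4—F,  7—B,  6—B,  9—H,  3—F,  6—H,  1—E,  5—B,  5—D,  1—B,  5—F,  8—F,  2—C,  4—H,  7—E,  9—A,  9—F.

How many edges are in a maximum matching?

8

For example, pair 1→C, 2→D, 3→I, 4→H, 5→A, 6→E, 7→B, 8→F.
The set {1, 2, 4, 5, 6, 7, 8, 9} has only 7 neighbours ({A, B, C, D, E, F, H}), so by Hall's theorem at most 8 of the 9 left vertices can be matched.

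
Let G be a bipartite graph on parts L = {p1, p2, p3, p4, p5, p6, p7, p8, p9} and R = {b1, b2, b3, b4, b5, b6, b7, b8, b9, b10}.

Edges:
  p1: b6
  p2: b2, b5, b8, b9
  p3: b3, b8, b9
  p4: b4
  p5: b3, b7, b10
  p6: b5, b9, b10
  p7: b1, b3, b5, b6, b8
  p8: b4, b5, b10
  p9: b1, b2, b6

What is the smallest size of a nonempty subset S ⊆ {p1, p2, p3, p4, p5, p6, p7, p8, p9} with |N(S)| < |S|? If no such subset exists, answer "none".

none

A matching saturating every left vertex exists, for instance p1→b6, p2→b8, p3→b3, p4→b4, p5→b7, p6→b9, p7→b1, p8→b5, p9→b2.
By Hall's marriage theorem, this means |N(S)| ≥ |S| for every subset S, so no violating subset exists.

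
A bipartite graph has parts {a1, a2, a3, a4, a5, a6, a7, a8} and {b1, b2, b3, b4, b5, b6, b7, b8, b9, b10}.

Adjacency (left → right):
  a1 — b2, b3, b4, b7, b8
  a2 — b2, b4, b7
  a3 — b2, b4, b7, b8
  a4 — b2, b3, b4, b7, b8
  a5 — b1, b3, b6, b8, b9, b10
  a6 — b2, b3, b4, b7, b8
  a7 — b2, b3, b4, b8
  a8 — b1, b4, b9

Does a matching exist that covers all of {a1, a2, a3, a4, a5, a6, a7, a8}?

No

The set {a1, a2, a3, a4, a6, a7} has only 5 neighbours ({b2, b3, b4, b7, b8}), so by Hall's theorem at most 7 of the 8 left vertices can be matched.
Hence no matching covers every left vertex.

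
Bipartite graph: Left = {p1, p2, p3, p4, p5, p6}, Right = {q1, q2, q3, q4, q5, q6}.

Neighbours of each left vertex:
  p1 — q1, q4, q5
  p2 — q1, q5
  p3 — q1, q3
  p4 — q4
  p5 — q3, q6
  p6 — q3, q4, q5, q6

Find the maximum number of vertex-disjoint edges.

For example, pair p1→q5, p2→q1, p3→q3, p4→q4, p5→q6.
The set {p1, p2, p3, p4, p5, p6} has only 5 neighbours ({q1, q3, q4, q5, q6}), so by Hall's theorem at most 5 of the 6 left vertices can be matched.

5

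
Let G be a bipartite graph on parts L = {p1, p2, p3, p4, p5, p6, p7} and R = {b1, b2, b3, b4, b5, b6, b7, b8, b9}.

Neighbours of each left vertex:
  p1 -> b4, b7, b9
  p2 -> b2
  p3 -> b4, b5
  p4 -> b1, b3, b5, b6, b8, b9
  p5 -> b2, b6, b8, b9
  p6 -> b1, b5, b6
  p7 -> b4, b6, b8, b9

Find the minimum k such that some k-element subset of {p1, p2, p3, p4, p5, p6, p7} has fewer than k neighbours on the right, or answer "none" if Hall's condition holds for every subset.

none

A matching saturating every left vertex exists, for instance p1→b7, p2→b2, p3→b4, p4→b1, p5→b6, p6→b5, p7→b8.
By Hall's marriage theorem, this means |N(S)| ≥ |S| for every subset S, so no violating subset exists.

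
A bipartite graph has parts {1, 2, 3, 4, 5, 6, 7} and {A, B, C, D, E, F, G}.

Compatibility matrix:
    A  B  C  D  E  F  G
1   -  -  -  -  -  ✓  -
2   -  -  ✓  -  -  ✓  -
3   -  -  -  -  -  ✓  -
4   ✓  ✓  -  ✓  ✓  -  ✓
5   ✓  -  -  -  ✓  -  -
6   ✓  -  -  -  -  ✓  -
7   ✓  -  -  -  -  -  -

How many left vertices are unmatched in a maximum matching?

2

For example, pair 1→F, 2→C, 4→G, 5→E, 6→A.
The set {1, 3, 6, 7} has only 2 neighbours ({A, F}), so by Hall's theorem at most 5 of the 7 left vertices can be matched.
That matches 5 of the 7, leaving 2 unmatched; no matching can do better.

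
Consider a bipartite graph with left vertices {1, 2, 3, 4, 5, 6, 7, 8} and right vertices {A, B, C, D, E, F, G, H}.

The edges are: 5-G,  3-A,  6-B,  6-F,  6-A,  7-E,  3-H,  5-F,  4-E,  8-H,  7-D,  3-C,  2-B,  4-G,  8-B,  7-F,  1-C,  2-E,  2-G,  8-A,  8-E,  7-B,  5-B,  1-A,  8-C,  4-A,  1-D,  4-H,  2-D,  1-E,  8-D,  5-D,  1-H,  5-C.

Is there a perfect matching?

Yes

One maximum matching: 1–E, 2–D, 3–H, 4–G, 5–C, 6–F, 7–B, 8–A.
Every left vertex is matched, so this is a perfect matching.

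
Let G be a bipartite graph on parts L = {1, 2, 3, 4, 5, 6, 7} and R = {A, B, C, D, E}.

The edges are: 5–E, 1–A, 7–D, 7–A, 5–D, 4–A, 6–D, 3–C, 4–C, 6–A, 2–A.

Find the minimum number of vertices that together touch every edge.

4

A maximum matching has 4 edges (e.g. 1–A, 3–C, 5–E, 6–D).
By König's theorem the minimum vertex cover has the same size. One such cover is {5, A, C, D}.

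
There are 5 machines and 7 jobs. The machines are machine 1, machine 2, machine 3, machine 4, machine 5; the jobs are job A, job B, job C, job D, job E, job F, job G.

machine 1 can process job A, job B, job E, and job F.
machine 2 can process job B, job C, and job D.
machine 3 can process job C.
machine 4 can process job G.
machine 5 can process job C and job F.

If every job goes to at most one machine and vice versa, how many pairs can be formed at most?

A valid assignment of size 5: machine 1–job A, machine 2–job D, machine 3–job C, machine 4–job G, machine 5–job F.
All 5 machines are matched, so no larger matching exists.

5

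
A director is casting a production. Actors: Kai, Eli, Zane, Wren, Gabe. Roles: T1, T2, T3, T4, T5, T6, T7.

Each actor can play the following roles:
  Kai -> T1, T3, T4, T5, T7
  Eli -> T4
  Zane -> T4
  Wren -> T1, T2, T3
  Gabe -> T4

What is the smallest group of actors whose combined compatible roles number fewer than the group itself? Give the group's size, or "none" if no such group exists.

Take S = {Eli, Zane}. Its neighbourhood is {T4}, so |N(S)| = 1 < |S| = 2.
No single vertex violates Hall's condition since each has at least one neighbour, so 2 is the minimum.

2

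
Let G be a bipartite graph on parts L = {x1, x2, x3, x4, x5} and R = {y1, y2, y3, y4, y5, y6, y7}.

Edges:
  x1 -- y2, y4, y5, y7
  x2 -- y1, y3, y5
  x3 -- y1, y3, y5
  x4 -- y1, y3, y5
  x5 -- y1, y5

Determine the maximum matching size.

For example, pair x1-y7, x2-y5, x3-y1, x4-y3.
The set {x2, x3, x4, x5} has only 3 neighbours ({y1, y3, y5}), so by Hall's theorem at most 4 of the 5 left vertices can be matched.

4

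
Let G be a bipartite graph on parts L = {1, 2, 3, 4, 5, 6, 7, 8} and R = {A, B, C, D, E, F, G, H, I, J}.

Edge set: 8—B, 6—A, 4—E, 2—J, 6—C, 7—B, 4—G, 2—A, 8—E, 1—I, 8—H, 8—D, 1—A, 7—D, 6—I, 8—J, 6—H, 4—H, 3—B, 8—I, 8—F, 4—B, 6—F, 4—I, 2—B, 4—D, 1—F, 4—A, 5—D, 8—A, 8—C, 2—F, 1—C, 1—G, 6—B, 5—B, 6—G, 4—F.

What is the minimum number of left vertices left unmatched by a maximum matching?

One maximum matching: 1–G, 2–F, 3–B, 4–E, 5–D, 6–A, 8–J.
The set {3, 5, 7} has only 2 neighbours ({B, D}), so by Hall's theorem at most 7 of the 8 left vertices can be matched.
That matches 7 of the 8, leaving 1 unmatched; no matching can do better.

1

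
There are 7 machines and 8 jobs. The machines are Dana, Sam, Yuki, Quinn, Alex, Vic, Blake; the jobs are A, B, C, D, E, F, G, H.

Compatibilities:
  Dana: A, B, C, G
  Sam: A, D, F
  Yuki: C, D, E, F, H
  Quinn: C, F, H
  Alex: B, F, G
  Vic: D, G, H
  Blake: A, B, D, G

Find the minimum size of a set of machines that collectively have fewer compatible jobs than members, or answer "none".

none

A matching saturating every machine exists, for instance Dana→G, Sam→A, Yuki→E, Quinn→C, Alex→F, Vic→D, Blake→B.
By Hall's marriage theorem, this means |N(S)| ≥ |S| for every subset S, so no violating subset exists.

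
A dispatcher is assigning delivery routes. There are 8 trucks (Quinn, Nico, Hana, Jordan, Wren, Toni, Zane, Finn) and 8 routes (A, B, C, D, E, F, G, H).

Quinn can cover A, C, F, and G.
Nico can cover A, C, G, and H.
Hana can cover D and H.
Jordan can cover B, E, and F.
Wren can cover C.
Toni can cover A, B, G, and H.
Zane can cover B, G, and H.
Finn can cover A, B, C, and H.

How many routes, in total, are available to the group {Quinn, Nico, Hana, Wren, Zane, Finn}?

The union of neighbours of {Quinn, Nico, Hana, Wren, Zane, Finn} is {A, B, C, D, F, G, H}, which has 7 elements.
Since |N(S)| = 7 ≥ |S| = 6, Hall's condition holds for this subset.

7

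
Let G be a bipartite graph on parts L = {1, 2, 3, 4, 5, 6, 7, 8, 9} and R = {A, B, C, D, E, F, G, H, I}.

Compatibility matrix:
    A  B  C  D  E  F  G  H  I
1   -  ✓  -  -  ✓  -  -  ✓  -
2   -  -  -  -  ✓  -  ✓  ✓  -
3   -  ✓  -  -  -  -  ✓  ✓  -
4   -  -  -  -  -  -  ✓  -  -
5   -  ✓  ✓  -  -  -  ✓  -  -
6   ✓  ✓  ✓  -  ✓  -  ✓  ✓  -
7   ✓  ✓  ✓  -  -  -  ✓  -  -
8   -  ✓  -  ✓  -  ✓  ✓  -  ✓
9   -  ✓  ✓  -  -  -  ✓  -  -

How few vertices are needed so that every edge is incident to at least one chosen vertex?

7

A maximum matching has 7 edges (e.g. 1–B, 2–E, 3–H, 4–G, 5–C, 6–A, 8–F).
By König's theorem the minimum vertex cover has the same size. One such cover is {8, A, B, C, E, G, H}.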